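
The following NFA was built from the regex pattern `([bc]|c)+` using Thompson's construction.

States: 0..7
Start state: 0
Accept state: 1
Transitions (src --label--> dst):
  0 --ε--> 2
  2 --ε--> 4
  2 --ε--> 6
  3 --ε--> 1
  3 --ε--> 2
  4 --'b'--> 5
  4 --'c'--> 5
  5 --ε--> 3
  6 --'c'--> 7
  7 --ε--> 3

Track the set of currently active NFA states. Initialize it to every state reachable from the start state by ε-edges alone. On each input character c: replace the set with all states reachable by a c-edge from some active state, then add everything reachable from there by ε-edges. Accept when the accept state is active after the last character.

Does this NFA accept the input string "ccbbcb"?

Answer: ACCEPT

Derivation:
initial (ε-close {0}): {0,2,4,6}
'c' @ 1: {1,2,3,4,5,6,7}  (accept∈set)
'c' @ 2: {1,2,3,4,5,6,7}  (accept∈set)
'b' @ 3: {1,2,3,4,5,6}  (accept∈set)
'b' @ 4: {1,2,3,4,5,6}  (accept∈set)
'c' @ 5: {1,2,3,4,5,6,7}  (accept∈set)
'b' @ 6: {1,2,3,4,5,6}  (accept∈set)
after full input: {1,2,3,4,5,6}  (accept=1 in)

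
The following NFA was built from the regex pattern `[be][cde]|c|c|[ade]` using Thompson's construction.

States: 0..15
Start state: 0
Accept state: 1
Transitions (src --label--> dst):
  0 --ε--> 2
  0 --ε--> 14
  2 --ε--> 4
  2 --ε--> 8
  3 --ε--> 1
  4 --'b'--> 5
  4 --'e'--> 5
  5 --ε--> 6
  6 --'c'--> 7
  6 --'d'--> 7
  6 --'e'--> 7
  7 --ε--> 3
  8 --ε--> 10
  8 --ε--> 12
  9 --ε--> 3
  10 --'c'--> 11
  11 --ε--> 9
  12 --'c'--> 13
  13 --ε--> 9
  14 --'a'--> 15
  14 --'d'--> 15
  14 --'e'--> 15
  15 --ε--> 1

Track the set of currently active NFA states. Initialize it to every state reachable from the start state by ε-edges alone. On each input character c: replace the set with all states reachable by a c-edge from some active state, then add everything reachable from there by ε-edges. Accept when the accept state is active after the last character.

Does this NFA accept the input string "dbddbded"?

initial (ε-close {0}): {0,2,4,8,10,12,14}
'd' @ 1: {1,15}  [accepting]
'b' @ 2: {}  — dead — no transitions
rest 'ddbded' ignored (set empty)
final: {}; accept 1 not in set

Answer: REJECT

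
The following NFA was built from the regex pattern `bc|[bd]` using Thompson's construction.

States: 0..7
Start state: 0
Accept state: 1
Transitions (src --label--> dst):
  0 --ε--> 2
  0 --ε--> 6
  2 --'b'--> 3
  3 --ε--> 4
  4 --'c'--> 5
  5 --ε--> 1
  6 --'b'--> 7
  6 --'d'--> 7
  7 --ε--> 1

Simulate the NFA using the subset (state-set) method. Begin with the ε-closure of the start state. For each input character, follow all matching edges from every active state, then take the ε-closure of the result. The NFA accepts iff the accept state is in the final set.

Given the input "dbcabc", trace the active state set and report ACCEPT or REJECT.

S₀ = ε-closure({0}) = {0,2,6}
'd' @ 1: {1,7}  ✓accept
'b' @ 2: {}  — dead — no transitions
rest 'cabc' ignored (set empty)
after full input: {}  (accept=1 not in)

Answer: REJECT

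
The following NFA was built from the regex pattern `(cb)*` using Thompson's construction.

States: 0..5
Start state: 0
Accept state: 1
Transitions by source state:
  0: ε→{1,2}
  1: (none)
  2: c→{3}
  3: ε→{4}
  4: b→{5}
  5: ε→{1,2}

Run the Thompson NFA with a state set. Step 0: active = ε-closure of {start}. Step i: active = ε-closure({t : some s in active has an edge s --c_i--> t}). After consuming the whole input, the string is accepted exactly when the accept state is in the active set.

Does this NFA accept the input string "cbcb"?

Answer: ACCEPT

Trace:
start: ε-closure({0}) = {0,1,2}
'c' @ 1: {3,4}
'b' @ 2: {1,2,5}  [accepting]
'c' @ 3: {3,4}
'b' @ 4: {1,2,5}  [accepting]
after full input: {1,2,5}  (accept=1 in)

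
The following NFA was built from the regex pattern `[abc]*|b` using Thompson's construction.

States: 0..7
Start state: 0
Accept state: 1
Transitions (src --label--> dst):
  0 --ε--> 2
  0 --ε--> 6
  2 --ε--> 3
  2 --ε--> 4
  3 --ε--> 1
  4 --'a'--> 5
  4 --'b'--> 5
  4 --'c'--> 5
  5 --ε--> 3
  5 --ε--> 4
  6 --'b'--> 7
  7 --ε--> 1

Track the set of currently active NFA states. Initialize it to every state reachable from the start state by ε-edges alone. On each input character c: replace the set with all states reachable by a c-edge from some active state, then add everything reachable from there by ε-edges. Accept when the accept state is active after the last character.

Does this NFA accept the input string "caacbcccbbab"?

S₀ = ε-closure({0}) = {0,1,2,3,4,6}
'c' @ 1: {1,3,4,5}  [accepting]
'a' @ 2: {1,3,4,5}  [accepting]
'a' @ 3: {1,3,4,5}  [accepting]
'c' @ 4: {1,3,4,5}  [accepting]
'b' @ 5: {1,3,4,5}  [accepting]
'c' @ 6: {1,3,4,5}  [accepting]
'c' @ 7: {1,3,4,5}  [accepting]
'c' @ 8: {1,3,4,5}  [accepting]
'b' @ 9: {1,3,4,5}  [accepting]
'b' @ 10: {1,3,4,5}  [accepting]
'a' @ 11: {1,3,4,5}  [accepting]
'b' @ 12: {1,3,4,5}  [accepting]
final: {1,3,4,5}; accept 1 in set

Answer: ACCEPT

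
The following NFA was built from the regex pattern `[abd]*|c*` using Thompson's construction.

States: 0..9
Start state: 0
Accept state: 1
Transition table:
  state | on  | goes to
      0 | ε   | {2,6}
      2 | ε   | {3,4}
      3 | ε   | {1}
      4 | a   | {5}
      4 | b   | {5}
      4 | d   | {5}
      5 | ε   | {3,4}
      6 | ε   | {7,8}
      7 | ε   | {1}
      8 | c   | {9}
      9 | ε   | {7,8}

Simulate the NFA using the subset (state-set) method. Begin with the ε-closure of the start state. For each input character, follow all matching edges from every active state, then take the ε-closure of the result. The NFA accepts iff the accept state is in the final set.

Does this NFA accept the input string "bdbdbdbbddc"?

initial (ε-close {0}): {0,1,2,3,4,6,7,8}
'b' @ 1: {1,3,4,5}  ✓accept
'd' @ 2: {1,3,4,5}  ✓accept
'b' @ 3: {1,3,4,5}  ✓accept
'd' @ 4: {1,3,4,5}  ✓accept
'b' @ 5: {1,3,4,5}  ✓accept
'd' @ 6: {1,3,4,5}  ✓accept
'b' @ 7: {1,3,4,5}  ✓accept
'b' @ 8: {1,3,4,5}  ✓accept
'd' @ 9: {1,3,4,5}  ✓accept
'd' @ 10: {1,3,4,5}  ✓accept
'c' @ 11: {}  — no active states
after full input: {}  (accept=1 not in)

Answer: REJECT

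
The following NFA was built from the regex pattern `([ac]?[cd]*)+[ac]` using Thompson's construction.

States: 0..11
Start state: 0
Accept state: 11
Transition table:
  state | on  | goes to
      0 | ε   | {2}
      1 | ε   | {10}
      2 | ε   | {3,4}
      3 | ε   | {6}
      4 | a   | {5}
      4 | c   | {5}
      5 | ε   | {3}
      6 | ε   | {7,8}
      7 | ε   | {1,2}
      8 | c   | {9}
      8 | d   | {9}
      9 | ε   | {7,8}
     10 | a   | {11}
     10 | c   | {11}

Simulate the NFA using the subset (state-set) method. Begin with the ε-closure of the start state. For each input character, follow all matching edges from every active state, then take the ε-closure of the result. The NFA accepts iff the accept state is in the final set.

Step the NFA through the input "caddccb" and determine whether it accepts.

start: ε-closure({0}) = {0,1,2,3,4,6,7,8,10}
'c' @ 1: {1,2,3,4,5,6,7,8,9,10,11}  (accept∈set)
'a' @ 2: {1,2,3,4,5,6,7,8,10,11}  (accept∈set)
'd' @ 3: {1,2,3,4,6,7,8,9,10}
'd' @ 4: {1,2,3,4,6,7,8,9,10}
'c' @ 5: {1,2,3,4,5,6,7,8,9,10,11}  (accept∈set)
'c' @ 6: {1,2,3,4,5,6,7,8,9,10,11}  (accept∈set)
'b' @ 7: {}  — dead — no transitions
after full input: {}  (accept=11 not in)

Answer: REJECT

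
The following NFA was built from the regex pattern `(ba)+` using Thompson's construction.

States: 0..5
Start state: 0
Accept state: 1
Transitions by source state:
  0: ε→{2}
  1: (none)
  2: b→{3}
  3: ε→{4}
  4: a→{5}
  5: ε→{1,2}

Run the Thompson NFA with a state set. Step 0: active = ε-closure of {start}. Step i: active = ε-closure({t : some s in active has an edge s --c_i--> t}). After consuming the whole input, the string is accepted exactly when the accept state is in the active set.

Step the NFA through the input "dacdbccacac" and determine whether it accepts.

Answer: REJECT

Trace:
S₀ = ε-closure({0}) = {0,2}
'd' @ 1: {}  — dead — no transitions
rest 'acdbccacac' ignored (set empty)
end set {} — state 1 not in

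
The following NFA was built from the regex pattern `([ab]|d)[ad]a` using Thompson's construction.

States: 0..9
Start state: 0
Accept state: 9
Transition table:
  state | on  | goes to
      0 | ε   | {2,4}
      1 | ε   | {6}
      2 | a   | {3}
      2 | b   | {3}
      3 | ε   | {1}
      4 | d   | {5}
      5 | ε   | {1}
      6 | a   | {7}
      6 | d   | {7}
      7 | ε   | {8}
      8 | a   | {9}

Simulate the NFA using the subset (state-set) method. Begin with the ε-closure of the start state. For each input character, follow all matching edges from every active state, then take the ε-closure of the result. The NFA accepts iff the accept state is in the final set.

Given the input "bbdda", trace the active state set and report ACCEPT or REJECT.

start: ε-closure({0}) = {0,2,4}
'b' @ 1: {1,3,6}
'b' @ 2: {}  — no active states
rest 'dda' ignored (set empty)
final: {}; accept 9 not in set

Answer: REJECT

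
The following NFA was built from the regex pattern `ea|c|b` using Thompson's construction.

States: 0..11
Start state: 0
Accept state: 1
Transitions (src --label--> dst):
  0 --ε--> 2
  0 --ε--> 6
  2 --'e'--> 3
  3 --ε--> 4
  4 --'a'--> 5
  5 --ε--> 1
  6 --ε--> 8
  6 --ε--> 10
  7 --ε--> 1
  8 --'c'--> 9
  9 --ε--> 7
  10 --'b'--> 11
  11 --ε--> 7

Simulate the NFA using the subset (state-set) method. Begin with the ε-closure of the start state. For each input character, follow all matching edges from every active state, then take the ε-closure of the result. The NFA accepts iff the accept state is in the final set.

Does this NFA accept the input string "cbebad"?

Answer: REJECT

Trace:
initial (ε-close {0}): {0,2,6,8,10}
'c' @ 1: {1,7,9}  [accepting]
'b' @ 2: {}  — state set empty
rest 'ebad' ignored (set empty)
end set {} — state 1 not in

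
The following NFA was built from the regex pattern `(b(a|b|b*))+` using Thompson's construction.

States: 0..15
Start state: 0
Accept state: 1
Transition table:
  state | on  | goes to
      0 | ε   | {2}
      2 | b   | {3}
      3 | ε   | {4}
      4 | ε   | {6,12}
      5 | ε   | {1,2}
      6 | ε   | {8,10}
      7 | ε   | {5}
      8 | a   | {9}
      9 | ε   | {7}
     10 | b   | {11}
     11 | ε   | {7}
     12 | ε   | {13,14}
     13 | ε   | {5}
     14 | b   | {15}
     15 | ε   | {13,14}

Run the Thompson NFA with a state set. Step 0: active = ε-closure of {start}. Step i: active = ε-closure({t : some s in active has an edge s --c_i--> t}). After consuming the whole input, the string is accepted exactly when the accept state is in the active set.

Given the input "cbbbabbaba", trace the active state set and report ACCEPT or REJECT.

Answer: REJECT

Derivation:
start: ε-closure({0}) = {0,2}
'c' @ 1: {}  — dead — no transitions
rest 'bbbabbaba' ignored (set empty)
end set {} — state 1 not in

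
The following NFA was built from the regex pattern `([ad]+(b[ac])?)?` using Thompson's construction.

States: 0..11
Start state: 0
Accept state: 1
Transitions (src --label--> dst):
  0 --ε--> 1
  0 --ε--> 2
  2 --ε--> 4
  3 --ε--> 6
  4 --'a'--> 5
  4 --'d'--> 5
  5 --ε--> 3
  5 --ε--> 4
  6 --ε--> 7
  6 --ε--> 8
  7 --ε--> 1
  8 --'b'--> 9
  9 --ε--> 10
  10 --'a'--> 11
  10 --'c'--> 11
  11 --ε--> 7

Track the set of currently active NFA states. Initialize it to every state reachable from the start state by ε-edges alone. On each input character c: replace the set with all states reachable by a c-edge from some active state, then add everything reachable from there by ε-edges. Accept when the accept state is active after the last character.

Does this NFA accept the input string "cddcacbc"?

Answer: REJECT

Steps:
initial (ε-close {0}): {0,1,2,4}
'c' @ 1: {}  — dead — no transitions
rest 'ddcacbc' ignored (set empty)
end set {} — state 1 not in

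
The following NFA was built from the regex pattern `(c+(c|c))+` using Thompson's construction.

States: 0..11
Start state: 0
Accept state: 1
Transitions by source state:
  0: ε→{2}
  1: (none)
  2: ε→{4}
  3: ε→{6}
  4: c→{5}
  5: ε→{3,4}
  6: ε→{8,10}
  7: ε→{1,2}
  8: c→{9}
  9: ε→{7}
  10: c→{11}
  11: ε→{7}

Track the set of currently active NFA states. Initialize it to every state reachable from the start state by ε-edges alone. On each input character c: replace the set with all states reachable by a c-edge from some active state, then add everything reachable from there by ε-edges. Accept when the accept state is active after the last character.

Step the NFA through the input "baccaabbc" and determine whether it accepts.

start: ε-closure({0}) = {0,2,4}
'b' @ 1: {}  — no active states
rest 'accaabbc' ignored (set empty)
end set {} — state 1 not in

Answer: REJECT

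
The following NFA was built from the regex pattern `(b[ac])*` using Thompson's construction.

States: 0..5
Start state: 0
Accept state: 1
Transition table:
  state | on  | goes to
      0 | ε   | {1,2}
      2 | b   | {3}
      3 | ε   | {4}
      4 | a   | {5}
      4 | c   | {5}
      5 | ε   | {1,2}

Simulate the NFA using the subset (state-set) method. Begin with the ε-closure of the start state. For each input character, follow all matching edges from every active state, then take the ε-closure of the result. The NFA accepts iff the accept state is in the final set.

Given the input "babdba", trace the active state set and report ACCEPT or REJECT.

Answer: REJECT

Trace:
start: ε-closure({0}) = {0,1,2}
'b' @ 1: {3,4}
'a' @ 2: {1,2,5}  [accepting]
'b' @ 3: {3,4}
'd' @ 4: {}  — no active states
rest 'ba' ignored (set empty)
final: {}; accept 1 not in set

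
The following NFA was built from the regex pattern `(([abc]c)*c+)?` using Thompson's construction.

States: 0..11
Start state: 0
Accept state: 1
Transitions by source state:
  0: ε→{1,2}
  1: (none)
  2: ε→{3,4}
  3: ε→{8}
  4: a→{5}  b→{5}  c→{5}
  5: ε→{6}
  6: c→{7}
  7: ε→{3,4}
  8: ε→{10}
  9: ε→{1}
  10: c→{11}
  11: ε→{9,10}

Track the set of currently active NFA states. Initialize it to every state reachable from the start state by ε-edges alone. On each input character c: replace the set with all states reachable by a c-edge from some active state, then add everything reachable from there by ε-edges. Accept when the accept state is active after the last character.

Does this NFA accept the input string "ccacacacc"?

initial (ε-close {0}): {0,1,2,3,4,8,10}
'c' @ 1: {1,5,6,9,10,11}  [accepting]
'c' @ 2: {1,3,4,7,8,9,10,11}  [accepting]
'a' @ 3: {5,6}
'c' @ 4: {3,4,7,8,10}
'a' @ 5: {5,6}
'c' @ 6: {3,4,7,8,10}
'a' @ 7: {5,6}
'c' @ 8: {3,4,7,8,10}
'c' @ 9: {1,5,6,9,10,11}  [accepting]
after full input: {1,5,6,9,10,11}  (accept=1 in)

Answer: ACCEPT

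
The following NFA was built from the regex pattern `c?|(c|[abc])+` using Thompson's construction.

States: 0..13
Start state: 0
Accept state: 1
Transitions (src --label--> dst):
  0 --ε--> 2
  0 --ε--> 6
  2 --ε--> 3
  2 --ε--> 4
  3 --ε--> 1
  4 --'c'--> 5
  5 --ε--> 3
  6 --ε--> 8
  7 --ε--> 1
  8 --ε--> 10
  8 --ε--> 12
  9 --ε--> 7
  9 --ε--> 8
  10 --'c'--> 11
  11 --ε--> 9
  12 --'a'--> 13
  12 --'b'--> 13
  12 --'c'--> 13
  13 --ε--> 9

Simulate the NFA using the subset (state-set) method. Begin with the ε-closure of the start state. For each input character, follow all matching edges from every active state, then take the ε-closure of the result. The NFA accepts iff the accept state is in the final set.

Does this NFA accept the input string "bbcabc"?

S₀ = ε-closure({0}) = {0,1,2,3,4,6,8,10,12}
'b' @ 1: {1,7,8,9,10,12,13}  (accept∈set)
'b' @ 2: {1,7,8,9,10,12,13}  (accept∈set)
'c' @ 3: {1,7,8,9,10,11,12,13}  (accept∈set)
'a' @ 4: {1,7,8,9,10,12,13}  (accept∈set)
'b' @ 5: {1,7,8,9,10,12,13}  (accept∈set)
'c' @ 6: {1,7,8,9,10,11,12,13}  (accept∈set)
end set {1,7,8,9,10,11,12,13} — state 1 in

Answer: ACCEPT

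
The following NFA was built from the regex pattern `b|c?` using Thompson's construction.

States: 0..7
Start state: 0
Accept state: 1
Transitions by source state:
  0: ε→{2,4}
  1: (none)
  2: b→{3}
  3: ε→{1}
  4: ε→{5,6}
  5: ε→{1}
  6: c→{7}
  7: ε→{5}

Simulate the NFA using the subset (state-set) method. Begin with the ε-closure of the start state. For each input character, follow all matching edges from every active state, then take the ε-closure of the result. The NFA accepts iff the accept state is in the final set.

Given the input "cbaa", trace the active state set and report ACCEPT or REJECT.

Answer: REJECT

Steps:
S₀ = ε-closure({0}) = {0,1,2,4,5,6}
'c' @ 1: {1,5,7}  ✓accept
'b' @ 2: {}  — dead — no transitions
rest 'aa' ignored (set empty)
final: {}; accept 1 not in set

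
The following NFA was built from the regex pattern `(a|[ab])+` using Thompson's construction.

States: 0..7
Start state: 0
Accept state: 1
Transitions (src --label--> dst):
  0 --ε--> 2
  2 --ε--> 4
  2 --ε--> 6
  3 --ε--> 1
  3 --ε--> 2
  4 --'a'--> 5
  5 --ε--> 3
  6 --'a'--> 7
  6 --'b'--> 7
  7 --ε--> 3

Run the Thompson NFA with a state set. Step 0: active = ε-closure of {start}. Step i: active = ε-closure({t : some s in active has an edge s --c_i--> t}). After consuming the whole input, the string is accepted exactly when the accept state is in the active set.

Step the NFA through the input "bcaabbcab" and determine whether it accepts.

S₀ = ε-closure({0}) = {0,2,4,6}
'b' @ 1: {1,2,3,4,6,7}  (accept∈set)
'c' @ 2: {}  — no active states
rest 'aabbcab' ignored (set empty)
after full input: {}  (accept=1 not in)

Answer: REJECT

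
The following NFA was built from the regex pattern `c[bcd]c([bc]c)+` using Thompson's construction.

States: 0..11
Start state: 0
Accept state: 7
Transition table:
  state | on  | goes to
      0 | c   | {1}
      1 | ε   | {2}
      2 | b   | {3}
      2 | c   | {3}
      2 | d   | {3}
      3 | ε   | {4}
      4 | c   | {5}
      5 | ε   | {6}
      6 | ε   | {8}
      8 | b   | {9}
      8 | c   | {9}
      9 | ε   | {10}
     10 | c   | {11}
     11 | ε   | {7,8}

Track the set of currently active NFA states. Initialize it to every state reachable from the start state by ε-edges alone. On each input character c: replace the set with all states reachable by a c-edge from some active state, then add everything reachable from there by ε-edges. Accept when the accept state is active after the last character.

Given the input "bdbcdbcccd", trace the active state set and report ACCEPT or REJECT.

S₀ = ε-closure({0}) = {0}
'b' @ 1: {}  — no active states
rest 'dbcdbcccd' ignored (set empty)
after full input: {}  (accept=7 not in)

Answer: REJECT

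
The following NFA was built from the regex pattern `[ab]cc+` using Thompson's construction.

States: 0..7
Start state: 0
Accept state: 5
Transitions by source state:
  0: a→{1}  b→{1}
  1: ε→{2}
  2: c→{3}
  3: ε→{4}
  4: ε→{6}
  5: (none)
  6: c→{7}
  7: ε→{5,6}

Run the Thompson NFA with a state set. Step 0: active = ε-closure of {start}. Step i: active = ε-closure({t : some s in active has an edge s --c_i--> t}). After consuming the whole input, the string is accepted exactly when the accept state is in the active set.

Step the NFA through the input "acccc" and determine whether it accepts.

Answer: ACCEPT

Trace:
initial (ε-close {0}): {0}
'a' @ 1: {1,2}
'c' @ 2: {3,4,6}
'c' @ 3: {5,6,7}  [accepting]
'c' @ 4: {5,6,7}  [accepting]
'c' @ 5: {5,6,7}  [accepting]
end set {5,6,7} — state 5 in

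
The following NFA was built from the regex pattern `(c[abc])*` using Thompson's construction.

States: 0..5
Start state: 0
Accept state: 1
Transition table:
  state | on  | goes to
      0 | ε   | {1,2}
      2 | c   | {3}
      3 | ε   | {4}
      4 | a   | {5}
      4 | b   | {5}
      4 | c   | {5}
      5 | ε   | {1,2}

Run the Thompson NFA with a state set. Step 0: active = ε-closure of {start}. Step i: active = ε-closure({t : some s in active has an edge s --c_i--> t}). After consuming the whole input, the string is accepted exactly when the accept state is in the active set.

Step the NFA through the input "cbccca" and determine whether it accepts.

Answer: ACCEPT

Derivation:
S₀ = ε-closure({0}) = {0,1,2}
'c' @ 1: {3,4}
'b' @ 2: {1,2,5}  (accept∈set)
'c' @ 3: {3,4}
'c' @ 4: {1,2,5}  (accept∈set)
'c' @ 5: {3,4}
'a' @ 6: {1,2,5}  (accept∈set)
final: {1,2,5}; accept 1 in set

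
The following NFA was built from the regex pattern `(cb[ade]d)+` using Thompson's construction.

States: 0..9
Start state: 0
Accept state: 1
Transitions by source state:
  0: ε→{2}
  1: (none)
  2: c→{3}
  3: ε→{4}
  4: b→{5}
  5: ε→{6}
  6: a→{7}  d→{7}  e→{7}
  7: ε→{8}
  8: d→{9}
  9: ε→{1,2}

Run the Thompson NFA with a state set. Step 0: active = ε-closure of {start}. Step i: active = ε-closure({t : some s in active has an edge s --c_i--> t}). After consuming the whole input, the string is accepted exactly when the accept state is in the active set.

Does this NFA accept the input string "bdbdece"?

S₀ = ε-closure({0}) = {0,2}
'b' @ 1: {}  — no active states
rest 'dbdece' ignored (set empty)
after full input: {}  (accept=1 not in)

Answer: REJECT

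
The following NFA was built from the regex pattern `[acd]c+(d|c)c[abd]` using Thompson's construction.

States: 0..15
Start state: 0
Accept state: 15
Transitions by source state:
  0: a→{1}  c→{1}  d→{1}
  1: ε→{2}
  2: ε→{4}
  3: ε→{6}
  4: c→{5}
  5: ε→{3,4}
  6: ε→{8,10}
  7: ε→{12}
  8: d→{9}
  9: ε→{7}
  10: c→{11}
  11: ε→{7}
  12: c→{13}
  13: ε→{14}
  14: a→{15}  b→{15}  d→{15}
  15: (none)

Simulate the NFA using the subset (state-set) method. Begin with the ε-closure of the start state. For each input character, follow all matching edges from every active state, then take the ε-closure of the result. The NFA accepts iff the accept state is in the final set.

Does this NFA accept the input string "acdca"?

Answer: ACCEPT

Trace:
S₀ = ε-closure({0}) = {0}
'a' @ 1: {1,2,4}
'c' @ 2: {3,4,5,6,8,10}
'd' @ 3: {7,9,12}
'c' @ 4: {13,14}
'a' @ 5: {15}  [accepting]
end set {15} — state 15 in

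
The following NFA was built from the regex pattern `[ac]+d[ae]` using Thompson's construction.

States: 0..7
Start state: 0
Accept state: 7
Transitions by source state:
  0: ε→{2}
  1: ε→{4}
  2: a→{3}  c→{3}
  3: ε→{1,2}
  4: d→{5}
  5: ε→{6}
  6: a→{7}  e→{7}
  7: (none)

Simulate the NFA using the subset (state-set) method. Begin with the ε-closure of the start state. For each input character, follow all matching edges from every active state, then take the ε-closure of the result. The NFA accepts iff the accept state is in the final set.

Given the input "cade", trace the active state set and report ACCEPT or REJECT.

Answer: ACCEPT

Trace:
start: ε-closure({0}) = {0,2}
'c' @ 1: {1,2,3,4}
'a' @ 2: {1,2,3,4}
'd' @ 3: {5,6}
'e' @ 4: {7}  (accept∈set)
after full input: {7}  (accept=7 in)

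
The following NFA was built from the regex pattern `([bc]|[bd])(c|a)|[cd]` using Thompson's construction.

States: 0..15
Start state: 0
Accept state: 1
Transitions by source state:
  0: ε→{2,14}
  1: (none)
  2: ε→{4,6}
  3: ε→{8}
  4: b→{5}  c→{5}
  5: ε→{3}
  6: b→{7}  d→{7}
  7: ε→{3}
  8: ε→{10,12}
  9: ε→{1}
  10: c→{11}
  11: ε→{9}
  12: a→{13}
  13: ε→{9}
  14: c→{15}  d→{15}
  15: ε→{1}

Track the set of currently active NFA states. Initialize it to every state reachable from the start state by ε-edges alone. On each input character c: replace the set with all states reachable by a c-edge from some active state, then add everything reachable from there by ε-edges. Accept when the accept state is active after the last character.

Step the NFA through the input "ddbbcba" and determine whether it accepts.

initial (ε-close {0}): {0,2,4,6,14}
'd' @ 1: {1,3,7,8,10,12,15}  ✓accept
'd' @ 2: {}  — state set empty
rest 'bbcba' ignored (set empty)
final: {}; accept 1 not in set

Answer: REJECT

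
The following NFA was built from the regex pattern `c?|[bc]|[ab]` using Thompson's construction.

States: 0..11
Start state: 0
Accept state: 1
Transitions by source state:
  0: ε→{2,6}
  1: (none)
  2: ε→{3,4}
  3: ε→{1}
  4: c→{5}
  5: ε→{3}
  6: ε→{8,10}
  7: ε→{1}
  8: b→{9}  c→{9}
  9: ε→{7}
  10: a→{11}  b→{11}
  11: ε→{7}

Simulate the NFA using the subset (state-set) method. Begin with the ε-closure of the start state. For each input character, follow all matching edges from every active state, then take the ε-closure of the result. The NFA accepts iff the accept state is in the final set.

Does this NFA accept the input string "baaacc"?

Answer: REJECT

Steps:
initial (ε-close {0}): {0,1,2,3,4,6,8,10}
'b' @ 1: {1,7,9,11}  ✓accept
'a' @ 2: {}  — no active states
rest 'aacc' ignored (set empty)
after full input: {}  (accept=1 not in)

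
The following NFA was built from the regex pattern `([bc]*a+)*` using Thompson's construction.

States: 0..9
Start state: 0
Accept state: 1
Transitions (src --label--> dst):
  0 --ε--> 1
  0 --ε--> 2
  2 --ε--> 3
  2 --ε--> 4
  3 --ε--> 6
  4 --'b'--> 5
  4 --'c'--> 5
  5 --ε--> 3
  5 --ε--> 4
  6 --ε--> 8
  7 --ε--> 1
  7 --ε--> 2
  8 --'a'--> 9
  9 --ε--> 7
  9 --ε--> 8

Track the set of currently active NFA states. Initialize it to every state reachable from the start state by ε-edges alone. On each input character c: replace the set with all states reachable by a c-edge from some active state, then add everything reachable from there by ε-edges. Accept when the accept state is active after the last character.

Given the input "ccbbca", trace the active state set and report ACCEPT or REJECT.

initial (ε-close {0}): {0,1,2,3,4,6,8}
'c' @ 1: {3,4,5,6,8}
'c' @ 2: {3,4,5,6,8}
'b' @ 3: {3,4,5,6,8}
'b' @ 4: {3,4,5,6,8}
'c' @ 5: {3,4,5,6,8}
'a' @ 6: {1,2,3,4,6,7,8,9}  (accept∈set)
after full input: {1,2,3,4,6,7,8,9}  (accept=1 in)

Answer: ACCEPT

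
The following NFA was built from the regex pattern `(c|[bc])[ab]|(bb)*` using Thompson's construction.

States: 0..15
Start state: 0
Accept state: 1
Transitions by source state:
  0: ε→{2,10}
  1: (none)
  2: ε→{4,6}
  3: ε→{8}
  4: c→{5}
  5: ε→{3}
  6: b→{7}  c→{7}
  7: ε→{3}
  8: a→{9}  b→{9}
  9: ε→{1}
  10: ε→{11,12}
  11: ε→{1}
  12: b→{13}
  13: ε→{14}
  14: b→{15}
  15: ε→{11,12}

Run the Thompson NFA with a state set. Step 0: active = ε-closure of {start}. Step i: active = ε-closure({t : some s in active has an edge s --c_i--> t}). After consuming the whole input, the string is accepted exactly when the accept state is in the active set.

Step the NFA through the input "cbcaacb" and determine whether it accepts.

Answer: REJECT

Trace:
start: ε-closure({0}) = {0,1,2,4,6,10,11,12}
'c' @ 1: {3,5,7,8}
'b' @ 2: {1,9}  [accepting]
'c' @ 3: {}  — no active states
rest 'aacb' ignored (set empty)
final: {}; accept 1 not in set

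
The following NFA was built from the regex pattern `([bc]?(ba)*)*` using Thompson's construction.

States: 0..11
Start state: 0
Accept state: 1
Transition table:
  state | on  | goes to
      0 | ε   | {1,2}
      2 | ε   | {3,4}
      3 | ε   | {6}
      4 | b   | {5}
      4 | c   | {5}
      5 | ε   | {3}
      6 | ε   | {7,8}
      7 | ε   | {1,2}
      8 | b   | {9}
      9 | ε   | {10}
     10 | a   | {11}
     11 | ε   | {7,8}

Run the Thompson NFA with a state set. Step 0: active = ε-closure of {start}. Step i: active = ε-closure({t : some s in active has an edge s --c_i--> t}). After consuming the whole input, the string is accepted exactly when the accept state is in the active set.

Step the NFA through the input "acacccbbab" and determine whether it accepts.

Answer: REJECT

Steps:
S₀ = ε-closure({0}) = {0,1,2,3,4,6,7,8}
'a' @ 1: {}  — no active states
rest 'cacccbbab' ignored (set empty)
after full input: {}  (accept=1 not in)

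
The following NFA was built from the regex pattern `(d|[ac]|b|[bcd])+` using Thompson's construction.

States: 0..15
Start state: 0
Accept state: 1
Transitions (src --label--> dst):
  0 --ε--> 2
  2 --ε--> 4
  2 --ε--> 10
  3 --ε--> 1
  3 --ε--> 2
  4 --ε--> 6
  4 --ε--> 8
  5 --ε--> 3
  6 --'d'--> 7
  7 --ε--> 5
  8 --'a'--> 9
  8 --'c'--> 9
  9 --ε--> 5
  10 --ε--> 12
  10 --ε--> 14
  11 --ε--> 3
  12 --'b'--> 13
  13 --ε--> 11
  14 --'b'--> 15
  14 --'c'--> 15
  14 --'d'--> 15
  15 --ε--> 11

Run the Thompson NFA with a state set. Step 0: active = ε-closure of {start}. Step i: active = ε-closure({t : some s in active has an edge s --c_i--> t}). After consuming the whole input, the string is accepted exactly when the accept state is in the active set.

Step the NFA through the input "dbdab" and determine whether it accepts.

Answer: ACCEPT

Steps:
S₀ = ε-closure({0}) = {0,2,4,6,8,10,12,14}
'd' @ 1: {1,2,3,4,5,6,7,8,10,11,12,14,15}  (accept∈set)
'b' @ 2: {1,2,3,4,6,8,10,11,12,13,14,15}  (accept∈set)
'd' @ 3: {1,2,3,4,5,6,7,8,10,11,12,14,15}  (accept∈set)
'a' @ 4: {1,2,3,4,5,6,8,9,10,12,14}  (accept∈set)
'b' @ 5: {1,2,3,4,6,8,10,11,12,13,14,15}  (accept∈set)
after full input: {1,2,3,4,6,8,10,11,12,13,14,15}  (accept=1 in)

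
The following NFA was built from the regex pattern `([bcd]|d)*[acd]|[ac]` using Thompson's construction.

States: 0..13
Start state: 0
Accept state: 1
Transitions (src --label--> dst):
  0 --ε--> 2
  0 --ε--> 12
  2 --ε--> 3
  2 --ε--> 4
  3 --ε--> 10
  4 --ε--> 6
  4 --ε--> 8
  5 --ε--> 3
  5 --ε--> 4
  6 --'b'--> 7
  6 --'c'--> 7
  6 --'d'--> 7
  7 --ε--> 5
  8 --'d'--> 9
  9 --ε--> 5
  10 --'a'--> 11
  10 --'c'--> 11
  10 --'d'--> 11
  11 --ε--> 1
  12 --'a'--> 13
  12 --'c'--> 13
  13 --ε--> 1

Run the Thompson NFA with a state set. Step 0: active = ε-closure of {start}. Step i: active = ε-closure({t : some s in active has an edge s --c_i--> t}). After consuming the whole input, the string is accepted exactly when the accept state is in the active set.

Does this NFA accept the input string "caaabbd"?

S₀ = ε-closure({0}) = {0,2,3,4,6,8,10,12}
'c' @ 1: {1,3,4,5,6,7,8,10,11,13}  [accepting]
'a' @ 2: {1,11}  [accepting]
'a' @ 3: {}  — dead — no transitions
rest 'abbd' ignored (set empty)
final: {}; accept 1 not in set

Answer: REJECT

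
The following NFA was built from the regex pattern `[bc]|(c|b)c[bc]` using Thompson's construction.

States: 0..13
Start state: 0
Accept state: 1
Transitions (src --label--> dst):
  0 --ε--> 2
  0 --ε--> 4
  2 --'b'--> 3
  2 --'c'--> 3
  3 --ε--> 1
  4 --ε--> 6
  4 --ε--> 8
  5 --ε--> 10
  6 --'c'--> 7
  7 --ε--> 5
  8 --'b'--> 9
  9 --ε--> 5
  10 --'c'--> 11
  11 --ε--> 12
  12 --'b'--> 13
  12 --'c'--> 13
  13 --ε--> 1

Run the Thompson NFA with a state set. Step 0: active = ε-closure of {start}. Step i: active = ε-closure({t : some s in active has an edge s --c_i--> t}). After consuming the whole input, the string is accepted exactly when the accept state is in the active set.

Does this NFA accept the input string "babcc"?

Answer: REJECT

Derivation:
S₀ = ε-closure({0}) = {0,2,4,6,8}
'b' @ 1: {1,3,5,9,10}  [accepting]
'a' @ 2: {}  — state set empty
rest 'bcc' ignored (set empty)
end set {} — state 1 not in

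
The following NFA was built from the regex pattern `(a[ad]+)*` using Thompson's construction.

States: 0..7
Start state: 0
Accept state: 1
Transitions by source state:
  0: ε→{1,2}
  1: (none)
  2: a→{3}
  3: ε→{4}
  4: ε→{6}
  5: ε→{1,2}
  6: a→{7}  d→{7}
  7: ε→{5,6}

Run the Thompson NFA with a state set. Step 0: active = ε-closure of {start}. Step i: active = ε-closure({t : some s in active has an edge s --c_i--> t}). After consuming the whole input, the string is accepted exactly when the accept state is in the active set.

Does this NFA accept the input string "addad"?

Answer: ACCEPT

Steps:
S₀ = ε-closure({0}) = {0,1,2}
'a' @ 1: {3,4,6}
'd' @ 2: {1,2,5,6,7}  [accepting]
'd' @ 3: {1,2,5,6,7}  [accepting]
'a' @ 4: {1,2,3,4,5,6,7}  [accepting]
'd' @ 5: {1,2,5,6,7}  [accepting]
final: {1,2,5,6,7}; accept 1 in set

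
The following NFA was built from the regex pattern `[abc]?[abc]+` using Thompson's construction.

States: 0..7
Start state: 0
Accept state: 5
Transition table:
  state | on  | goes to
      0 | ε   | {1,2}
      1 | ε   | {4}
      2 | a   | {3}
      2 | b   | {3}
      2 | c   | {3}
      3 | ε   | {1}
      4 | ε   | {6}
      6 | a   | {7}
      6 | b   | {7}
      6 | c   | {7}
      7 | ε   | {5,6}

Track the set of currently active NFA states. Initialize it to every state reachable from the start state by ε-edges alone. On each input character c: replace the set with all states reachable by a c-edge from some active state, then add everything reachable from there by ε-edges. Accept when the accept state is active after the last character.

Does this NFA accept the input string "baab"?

start: ε-closure({0}) = {0,1,2,4,6}
'b' @ 1: {1,3,4,5,6,7}  ✓accept
'a' @ 2: {5,6,7}  ✓accept
'a' @ 3: {5,6,7}  ✓accept
'b' @ 4: {5,6,7}  ✓accept
end set {5,6,7} — state 5 in

Answer: ACCEPT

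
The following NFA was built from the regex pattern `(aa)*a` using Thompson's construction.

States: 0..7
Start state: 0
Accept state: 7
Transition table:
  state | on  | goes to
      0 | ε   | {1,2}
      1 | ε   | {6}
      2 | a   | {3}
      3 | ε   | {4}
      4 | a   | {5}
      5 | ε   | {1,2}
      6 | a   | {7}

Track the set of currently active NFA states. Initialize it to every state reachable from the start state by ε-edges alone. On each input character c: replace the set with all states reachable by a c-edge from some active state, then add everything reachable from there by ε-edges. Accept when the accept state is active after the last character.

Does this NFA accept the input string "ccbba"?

S₀ = ε-closure({0}) = {0,1,2,6}
'c' @ 1: {}  — no active states
rest 'cbba' ignored (set empty)
after full input: {}  (accept=7 not in)

Answer: REJECT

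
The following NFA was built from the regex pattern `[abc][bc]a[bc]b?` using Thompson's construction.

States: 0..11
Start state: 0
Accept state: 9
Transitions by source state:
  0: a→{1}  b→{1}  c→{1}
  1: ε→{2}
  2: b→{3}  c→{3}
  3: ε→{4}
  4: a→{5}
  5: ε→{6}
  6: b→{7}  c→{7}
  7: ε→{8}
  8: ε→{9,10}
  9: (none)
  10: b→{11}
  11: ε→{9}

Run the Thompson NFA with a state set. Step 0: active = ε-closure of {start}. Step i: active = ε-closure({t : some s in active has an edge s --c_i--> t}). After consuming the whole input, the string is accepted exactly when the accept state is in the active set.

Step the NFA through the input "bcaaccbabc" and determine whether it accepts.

Answer: REJECT

Steps:
initial (ε-close {0}): {0}
'b' @ 1: {1,2}
'c' @ 2: {3,4}
'a' @ 3: {5,6}
'a' @ 4: {}  — no active states
rest 'ccbabc' ignored (set empty)
end set {} — state 9 not in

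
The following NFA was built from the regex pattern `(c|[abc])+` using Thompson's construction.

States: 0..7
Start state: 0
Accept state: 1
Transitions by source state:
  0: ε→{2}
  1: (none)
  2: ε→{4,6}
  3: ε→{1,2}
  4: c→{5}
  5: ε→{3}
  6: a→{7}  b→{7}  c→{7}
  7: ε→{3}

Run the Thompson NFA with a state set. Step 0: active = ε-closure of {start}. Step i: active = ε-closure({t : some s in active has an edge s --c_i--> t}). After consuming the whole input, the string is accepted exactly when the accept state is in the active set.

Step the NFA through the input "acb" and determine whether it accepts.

S₀ = ε-closure({0}) = {0,2,4,6}
'a' @ 1: {1,2,3,4,6,7}  ✓accept
'c' @ 2: {1,2,3,4,5,6,7}  ✓accept
'b' @ 3: {1,2,3,4,6,7}  ✓accept
final: {1,2,3,4,6,7}; accept 1 in set

Answer: ACCEPT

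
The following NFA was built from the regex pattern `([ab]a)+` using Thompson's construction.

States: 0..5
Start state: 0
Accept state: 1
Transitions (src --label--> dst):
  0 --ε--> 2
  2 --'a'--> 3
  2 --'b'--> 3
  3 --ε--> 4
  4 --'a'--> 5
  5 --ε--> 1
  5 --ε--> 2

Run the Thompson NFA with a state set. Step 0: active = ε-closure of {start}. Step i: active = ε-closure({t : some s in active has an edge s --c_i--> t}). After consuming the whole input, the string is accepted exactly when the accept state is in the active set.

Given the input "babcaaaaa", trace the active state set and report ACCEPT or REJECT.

start: ε-closure({0}) = {0,2}
'b' @ 1: {3,4}
'a' @ 2: {1,2,5}  (accept∈set)
'b' @ 3: {3,4}
'c' @ 4: {}  — no active states
rest 'aaaaa' ignored (set empty)
end set {} — state 1 not in

Answer: REJECT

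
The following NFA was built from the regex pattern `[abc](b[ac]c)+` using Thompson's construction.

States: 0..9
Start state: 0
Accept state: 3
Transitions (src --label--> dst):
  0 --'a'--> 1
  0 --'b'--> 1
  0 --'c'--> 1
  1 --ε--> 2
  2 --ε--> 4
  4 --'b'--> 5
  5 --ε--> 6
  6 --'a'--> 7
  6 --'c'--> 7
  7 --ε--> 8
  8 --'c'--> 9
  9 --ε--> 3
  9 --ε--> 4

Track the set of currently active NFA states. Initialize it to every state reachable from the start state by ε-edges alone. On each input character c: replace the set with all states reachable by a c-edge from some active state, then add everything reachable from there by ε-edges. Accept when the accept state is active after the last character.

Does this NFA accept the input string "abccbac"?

S₀ = ε-closure({0}) = {0}
'a' @ 1: {1,2,4}
'b' @ 2: {5,6}
'c' @ 3: {7,8}
'c' @ 4: {3,4,9}  ✓accept
'b' @ 5: {5,6}
'a' @ 6: {7,8}
'c' @ 7: {3,4,9}  ✓accept
final: {3,4,9}; accept 3 in set

Answer: ACCEPT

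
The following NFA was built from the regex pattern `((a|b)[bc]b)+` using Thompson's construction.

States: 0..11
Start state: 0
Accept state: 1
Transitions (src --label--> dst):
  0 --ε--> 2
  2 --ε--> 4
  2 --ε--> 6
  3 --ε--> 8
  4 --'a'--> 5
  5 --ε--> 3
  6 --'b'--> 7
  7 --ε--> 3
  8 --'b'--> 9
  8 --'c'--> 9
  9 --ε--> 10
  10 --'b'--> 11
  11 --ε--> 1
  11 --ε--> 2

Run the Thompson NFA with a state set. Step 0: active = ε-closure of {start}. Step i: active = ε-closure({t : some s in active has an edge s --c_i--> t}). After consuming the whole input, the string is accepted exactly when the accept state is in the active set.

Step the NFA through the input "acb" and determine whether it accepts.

S₀ = ε-closure({0}) = {0,2,4,6}
'a' @ 1: {3,5,8}
'c' @ 2: {9,10}
'b' @ 3: {1,2,4,6,11}  ✓accept
final: {1,2,4,6,11}; accept 1 in set

Answer: ACCEPT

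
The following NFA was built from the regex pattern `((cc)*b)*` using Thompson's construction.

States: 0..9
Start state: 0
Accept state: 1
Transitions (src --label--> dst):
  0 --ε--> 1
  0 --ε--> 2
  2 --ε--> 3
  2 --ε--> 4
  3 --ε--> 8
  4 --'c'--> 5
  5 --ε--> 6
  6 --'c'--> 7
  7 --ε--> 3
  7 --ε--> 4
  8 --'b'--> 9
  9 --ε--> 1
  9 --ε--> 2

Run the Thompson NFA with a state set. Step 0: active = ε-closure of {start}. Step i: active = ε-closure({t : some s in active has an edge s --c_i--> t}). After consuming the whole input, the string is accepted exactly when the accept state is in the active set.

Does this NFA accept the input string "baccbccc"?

initial (ε-close {0}): {0,1,2,3,4,8}
'b' @ 1: {1,2,3,4,8,9}  [accepting]
'a' @ 2: {}  — state set empty
rest 'ccbccc' ignored (set empty)
after full input: {}  (accept=1 not in)

Answer: REJECT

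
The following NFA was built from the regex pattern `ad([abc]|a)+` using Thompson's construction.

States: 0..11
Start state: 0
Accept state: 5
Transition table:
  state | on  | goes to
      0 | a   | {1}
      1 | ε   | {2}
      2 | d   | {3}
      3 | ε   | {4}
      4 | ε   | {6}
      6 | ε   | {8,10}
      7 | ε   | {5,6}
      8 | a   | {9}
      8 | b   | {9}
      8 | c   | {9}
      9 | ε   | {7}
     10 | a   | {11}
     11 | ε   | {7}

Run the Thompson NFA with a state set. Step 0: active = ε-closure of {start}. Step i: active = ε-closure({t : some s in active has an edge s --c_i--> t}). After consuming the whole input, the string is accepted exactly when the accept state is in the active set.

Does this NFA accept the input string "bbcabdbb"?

Answer: REJECT

Steps:
initial (ε-close {0}): {0}
'b' @ 1: {}  — dead — no transitions
rest 'bcabdbb' ignored (set empty)
after full input: {}  (accept=5 not in)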